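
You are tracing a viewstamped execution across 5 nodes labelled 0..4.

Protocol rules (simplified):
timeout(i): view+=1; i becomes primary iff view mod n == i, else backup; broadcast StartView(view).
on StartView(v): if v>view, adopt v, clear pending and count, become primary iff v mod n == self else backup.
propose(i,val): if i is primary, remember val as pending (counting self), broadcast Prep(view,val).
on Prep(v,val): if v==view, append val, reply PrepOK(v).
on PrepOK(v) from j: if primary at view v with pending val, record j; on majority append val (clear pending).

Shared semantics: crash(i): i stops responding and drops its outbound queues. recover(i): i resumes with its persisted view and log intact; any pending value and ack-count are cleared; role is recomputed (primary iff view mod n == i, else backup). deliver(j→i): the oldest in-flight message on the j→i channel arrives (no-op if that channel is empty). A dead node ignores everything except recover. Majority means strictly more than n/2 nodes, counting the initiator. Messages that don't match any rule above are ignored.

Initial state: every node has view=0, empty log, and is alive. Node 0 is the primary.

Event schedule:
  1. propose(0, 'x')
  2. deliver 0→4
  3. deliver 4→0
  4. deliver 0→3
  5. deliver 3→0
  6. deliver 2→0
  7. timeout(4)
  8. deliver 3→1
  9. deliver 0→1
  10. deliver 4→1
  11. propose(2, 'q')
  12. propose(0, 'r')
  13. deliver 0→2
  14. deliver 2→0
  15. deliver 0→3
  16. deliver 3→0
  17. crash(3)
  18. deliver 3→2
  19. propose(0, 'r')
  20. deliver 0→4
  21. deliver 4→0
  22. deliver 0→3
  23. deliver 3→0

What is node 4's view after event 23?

1

step 1 propose(0,'x'): —
step 2 deliver 0→4: 4={back,v=0,log=x}
step 3 deliver 4→0: —
step 4 deliver 0→3: 3={back,v=0,log=x}
step 5 deliver 3→0: 0={prim,v=0,log=x}
step 6 deliver 2→0: —
step 7 timeout(4): 4={back,v=1,log=x}
step 8 deliver 3→1: —
step 9 deliver 0→1: 1={back,v=0,log=x}
step 10 deliver 4→1: 1={prim,v=1,log=x}
step 11 propose(2,'q'): —
step 12 propose(0,'r'): —
step 13 deliver 0→2: 2={back,v=0,log=x}
step 14 deliver 2→0: —
step 15 deliver 0→3: 3={back,v=0,log=x,r}
step 16 deliver 3→0: 0={prim,v=0,log=x,r}
step 17 crash(3): 3={✗back,v=0,log=x,r}
step 18 deliver 3→2: —
step 19 propose(0,'r'): —
step 20 deliver 0→4: —
step 21 deliver 4→0: 0={back,v=1,log=x,r}
step 22 deliver 0→3: —
step 23 deliver 3→0: —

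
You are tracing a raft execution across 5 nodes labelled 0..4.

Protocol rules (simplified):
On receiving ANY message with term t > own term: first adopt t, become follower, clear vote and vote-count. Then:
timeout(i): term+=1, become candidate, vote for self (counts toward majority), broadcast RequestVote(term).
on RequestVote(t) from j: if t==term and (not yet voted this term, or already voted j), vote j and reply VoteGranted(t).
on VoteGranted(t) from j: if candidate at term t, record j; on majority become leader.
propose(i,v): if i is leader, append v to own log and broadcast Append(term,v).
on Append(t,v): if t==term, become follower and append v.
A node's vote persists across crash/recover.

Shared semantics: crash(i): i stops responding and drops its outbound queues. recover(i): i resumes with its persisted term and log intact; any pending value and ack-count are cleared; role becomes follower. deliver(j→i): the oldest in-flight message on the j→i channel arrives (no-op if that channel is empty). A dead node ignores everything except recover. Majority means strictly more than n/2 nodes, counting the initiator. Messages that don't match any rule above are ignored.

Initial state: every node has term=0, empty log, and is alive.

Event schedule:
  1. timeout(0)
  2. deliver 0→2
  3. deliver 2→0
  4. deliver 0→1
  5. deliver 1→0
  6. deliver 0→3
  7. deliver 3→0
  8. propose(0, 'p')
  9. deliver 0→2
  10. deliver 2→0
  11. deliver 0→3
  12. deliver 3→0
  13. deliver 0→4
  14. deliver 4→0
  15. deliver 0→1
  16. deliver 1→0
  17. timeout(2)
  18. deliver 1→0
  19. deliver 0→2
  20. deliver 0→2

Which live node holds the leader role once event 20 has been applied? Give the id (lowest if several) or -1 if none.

1. timeout(0):  <0:cand t1 ->
2. deliver 0→2:  <2:foll t1 ->
3. deliver 2→0:  nop
4. deliver 0→1:  <1:foll t1 ->
5. deliver 1→0:  <0:lead t1 ->
6. deliver 0→3:  <3:foll t1 ->
7. deliver 3→0:  nop
8. propose(0,'p'):  <0:lead t1 p>
9. deliver 0→2:  <2:foll t1 p>
10. deliver 2→0:  nop
11. deliver 0→3:  <3:foll t1 p>
12. deliver 3→0:  nop
13. deliver 0→4:  <4:foll t1 ->
14. deliver 4→0:  nop
15. deliver 0→1:  <1:foll t1 p>
16. deliver 1→0:  nop
17. timeout(2):  <2:cand t2 p>
18. deliver 1→0:  nop
19. deliver 0→2:  nop
20. deliver 0→2:  nop

0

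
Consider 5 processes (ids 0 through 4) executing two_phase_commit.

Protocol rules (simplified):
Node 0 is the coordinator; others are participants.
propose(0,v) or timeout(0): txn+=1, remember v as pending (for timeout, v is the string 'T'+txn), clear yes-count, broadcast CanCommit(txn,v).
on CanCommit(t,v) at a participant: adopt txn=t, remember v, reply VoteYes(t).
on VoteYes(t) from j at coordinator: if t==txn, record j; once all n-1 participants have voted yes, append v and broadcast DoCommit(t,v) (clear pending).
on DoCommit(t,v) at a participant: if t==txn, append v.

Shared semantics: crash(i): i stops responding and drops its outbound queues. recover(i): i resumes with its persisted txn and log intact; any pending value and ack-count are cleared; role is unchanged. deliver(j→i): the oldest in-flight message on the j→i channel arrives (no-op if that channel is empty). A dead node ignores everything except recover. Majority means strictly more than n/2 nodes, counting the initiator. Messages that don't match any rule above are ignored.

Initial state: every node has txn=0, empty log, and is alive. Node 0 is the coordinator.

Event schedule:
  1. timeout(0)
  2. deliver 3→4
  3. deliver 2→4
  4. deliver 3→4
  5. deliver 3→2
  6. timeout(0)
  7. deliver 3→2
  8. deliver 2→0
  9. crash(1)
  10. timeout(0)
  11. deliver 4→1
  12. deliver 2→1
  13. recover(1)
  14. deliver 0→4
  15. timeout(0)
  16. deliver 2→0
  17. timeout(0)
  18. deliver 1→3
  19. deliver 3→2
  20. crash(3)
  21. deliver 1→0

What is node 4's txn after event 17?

1

after 1 — timeout(0): n0:coor/t1/[-]
after 2 — deliver 3→4: ·
after 3 — deliver 2→4: ·
after 4 — deliver 3→4: ·
after 5 — deliver 3→2: ·
after 6 — timeout(0): n0:coor/t2/[-]
after 7 — deliver 3→2: ·
after 8 — deliver 2→0: ·
after 9 — crash(1): n1:✗part/t0/[-]
after 10 — timeout(0): n0:coor/t3/[-]
after 11 — deliver 4→1: ·
after 12 — deliver 2→1: ·
after 13 — recover(1): n1:part/t0/[-]
after 14 — deliver 0→4: n4:part/t1/[-]
after 15 — timeout(0): n0:coor/t4/[-]
after 16 — deliver 2→0: ·
after 17 — timeout(0): n0:coor/t5/[-]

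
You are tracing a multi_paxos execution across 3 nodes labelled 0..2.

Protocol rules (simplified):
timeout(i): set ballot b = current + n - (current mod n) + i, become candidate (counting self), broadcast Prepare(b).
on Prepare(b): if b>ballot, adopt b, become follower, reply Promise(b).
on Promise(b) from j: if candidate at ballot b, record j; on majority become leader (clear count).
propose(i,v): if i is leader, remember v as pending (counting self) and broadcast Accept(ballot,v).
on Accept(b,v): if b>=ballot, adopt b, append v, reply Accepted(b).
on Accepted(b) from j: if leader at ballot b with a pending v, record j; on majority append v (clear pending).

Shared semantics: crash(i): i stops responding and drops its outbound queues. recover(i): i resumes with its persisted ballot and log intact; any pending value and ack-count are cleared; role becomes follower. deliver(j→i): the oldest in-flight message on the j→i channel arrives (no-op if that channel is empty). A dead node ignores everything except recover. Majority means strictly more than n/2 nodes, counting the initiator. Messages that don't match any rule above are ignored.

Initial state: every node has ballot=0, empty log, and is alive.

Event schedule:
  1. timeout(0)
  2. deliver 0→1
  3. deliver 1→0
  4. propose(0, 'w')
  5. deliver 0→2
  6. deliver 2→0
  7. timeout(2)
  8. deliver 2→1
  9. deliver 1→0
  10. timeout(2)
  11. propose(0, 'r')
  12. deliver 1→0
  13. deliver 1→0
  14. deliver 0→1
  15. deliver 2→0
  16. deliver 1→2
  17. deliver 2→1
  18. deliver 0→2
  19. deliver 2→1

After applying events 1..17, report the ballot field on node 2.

11

[1] timeout(0) → N0(cand b3 [-])
[2] deliver 0→1 → N1(foll b3 [-])
[3] deliver 1→0 → N0(lead b3 [-])
[4] propose(0,'w') → ∅
[5] deliver 0→2 → N2(foll b3 [-])
[6] deliver 2→0 → ∅
[7] timeout(2) → N2(cand b8 [-])
[8] deliver 2→1 → N1(foll b8 [-])
[9] deliver 1→0 → ∅
[10] timeout(2) → N2(cand b11 [-])
[11] propose(0,'r') → ∅
[12] deliver 1→0 → ∅
[13] deliver 1→0 → ∅
[14] deliver 0→1 → ∅
[15] deliver 2→0 → N0(foll b8 [-])
[16] deliver 1→2 → ∅
[17] deliver 2→1 → N1(foll b11 [-])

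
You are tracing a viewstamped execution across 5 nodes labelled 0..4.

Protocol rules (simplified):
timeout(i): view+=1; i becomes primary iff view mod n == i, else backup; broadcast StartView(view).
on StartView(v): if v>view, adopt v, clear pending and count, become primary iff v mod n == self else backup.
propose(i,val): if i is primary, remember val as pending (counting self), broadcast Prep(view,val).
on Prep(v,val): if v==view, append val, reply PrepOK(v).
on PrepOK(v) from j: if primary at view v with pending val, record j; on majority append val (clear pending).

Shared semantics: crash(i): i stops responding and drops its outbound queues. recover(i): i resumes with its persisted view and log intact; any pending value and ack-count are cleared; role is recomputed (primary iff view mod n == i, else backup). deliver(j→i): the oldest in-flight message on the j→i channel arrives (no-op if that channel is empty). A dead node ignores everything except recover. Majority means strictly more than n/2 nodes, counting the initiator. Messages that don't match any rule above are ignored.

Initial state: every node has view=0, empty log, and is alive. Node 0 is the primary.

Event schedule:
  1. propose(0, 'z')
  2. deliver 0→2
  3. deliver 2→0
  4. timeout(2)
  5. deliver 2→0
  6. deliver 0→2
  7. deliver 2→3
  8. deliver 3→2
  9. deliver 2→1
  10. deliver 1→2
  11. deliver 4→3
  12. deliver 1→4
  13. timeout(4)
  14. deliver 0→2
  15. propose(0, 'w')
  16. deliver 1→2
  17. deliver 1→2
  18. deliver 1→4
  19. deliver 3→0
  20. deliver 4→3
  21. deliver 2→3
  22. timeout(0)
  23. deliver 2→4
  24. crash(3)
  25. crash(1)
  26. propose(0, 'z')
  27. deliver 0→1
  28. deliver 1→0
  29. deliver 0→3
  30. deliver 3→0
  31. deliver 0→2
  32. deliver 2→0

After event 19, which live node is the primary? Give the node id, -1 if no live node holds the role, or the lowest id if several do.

1. propose(0,'z'):  nop
2. deliver 0→2:  <2:back v0 z>
3. deliver 2→0:  nop
4. timeout(2):  <2:back v1 z>
5. deliver 2→0:  <0:back v1 ->
6. deliver 0→2:  nop
7. deliver 2→3:  <3:back v1 ->
8. deliver 3→2:  nop
9. deliver 2→1:  <1:prim v1 ->
10. deliver 1→2:  nop
11. deliver 4→3:  nop
12. deliver 1→4:  nop
13. timeout(4):  <4:back v1 ->
14. deliver 0→2:  nop
15. propose(0,'w'):  nop
16. deliver 1→2:  nop
17. deliver 1→2:  nop
18. deliver 1→4:  nop
19. deliver 3→0:  nop

1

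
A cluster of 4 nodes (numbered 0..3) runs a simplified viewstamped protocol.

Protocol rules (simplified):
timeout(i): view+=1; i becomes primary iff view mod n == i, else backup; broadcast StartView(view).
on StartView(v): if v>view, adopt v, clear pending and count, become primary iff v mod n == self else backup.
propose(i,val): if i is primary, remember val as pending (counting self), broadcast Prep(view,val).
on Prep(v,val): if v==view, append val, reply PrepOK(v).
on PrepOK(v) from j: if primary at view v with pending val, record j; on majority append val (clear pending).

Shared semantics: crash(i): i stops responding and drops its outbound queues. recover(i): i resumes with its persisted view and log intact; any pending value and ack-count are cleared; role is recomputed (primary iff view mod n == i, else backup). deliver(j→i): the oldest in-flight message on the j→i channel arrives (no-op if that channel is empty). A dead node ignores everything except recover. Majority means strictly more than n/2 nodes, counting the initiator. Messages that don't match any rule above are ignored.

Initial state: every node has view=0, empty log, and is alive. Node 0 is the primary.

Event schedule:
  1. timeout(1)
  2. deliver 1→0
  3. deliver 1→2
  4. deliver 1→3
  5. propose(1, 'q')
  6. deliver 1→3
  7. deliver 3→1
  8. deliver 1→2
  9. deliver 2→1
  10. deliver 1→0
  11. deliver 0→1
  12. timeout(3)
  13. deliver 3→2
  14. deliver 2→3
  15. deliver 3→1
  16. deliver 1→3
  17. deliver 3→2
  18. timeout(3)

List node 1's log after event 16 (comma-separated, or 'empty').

[1] timeout(1) → N1(prim v1 [-])
[2] deliver 1→0 → N0(back v1 [-])
[3] deliver 1→2 → N2(back v1 [-])
[4] deliver 1→3 → N3(back v1 [-])
[5] propose(1,'q') → ∅
[6] deliver 1→3 → N3(back v1 [q])
[7] deliver 3→1 → ∅
[8] deliver 1→2 → N2(back v1 [q])
[9] deliver 2→1 → N1(prim v1 [q])
[10] deliver 1→0 → N0(back v1 [q])
[11] deliver 0→1 → ∅
[12] timeout(3) → N3(back v2 [q])
[13] deliver 3→2 → N2(prim v2 [q])
[14] deliver 2→3 → ∅
[15] deliver 3→1 → N1(back v2 [q])
[16] deliver 1→3 → ∅

q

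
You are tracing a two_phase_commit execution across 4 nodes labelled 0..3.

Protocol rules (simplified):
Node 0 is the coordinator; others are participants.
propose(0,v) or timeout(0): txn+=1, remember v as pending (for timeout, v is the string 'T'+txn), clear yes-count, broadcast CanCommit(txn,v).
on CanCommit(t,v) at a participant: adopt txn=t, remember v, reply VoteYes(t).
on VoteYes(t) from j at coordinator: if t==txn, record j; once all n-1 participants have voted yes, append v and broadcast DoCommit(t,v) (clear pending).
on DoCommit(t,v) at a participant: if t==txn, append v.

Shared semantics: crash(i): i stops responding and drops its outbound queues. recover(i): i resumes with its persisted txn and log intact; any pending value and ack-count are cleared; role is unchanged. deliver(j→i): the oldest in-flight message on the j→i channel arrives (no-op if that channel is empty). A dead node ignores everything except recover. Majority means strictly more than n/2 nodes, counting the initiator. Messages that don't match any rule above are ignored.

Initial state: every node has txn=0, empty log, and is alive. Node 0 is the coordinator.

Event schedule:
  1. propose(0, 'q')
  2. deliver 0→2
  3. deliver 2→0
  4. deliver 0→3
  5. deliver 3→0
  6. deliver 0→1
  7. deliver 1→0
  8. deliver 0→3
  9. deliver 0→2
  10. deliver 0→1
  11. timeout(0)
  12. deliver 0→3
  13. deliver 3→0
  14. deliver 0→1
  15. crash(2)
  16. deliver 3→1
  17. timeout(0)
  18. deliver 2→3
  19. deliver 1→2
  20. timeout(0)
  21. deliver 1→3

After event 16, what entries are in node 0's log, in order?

q

after 1 — propose(0,'q'): n0:coor/t1/[-]
after 2 — deliver 0→2: n2:part/t1/[-]
after 3 — deliver 2→0: ·
after 4 — deliver 0→3: n3:part/t1/[-]
after 5 — deliver 3→0: ·
after 6 — deliver 0→1: n1:part/t1/[-]
after 7 — deliver 1→0: n0:coor/t1/[q]
after 8 — deliver 0→3: n3:part/t1/[q]
after 9 — deliver 0→2: n2:part/t1/[q]
after 10 — deliver 0→1: n1:part/t1/[q]
after 11 — timeout(0): n0:coor/t2/[q]
after 12 — deliver 0→3: n3:part/t2/[q]
after 13 — deliver 3→0: ·
after 14 — deliver 0→1: n1:part/t2/[q]
after 15 — crash(2): n2:✗part/t1/[q]
after 16 — deliver 3→1: ·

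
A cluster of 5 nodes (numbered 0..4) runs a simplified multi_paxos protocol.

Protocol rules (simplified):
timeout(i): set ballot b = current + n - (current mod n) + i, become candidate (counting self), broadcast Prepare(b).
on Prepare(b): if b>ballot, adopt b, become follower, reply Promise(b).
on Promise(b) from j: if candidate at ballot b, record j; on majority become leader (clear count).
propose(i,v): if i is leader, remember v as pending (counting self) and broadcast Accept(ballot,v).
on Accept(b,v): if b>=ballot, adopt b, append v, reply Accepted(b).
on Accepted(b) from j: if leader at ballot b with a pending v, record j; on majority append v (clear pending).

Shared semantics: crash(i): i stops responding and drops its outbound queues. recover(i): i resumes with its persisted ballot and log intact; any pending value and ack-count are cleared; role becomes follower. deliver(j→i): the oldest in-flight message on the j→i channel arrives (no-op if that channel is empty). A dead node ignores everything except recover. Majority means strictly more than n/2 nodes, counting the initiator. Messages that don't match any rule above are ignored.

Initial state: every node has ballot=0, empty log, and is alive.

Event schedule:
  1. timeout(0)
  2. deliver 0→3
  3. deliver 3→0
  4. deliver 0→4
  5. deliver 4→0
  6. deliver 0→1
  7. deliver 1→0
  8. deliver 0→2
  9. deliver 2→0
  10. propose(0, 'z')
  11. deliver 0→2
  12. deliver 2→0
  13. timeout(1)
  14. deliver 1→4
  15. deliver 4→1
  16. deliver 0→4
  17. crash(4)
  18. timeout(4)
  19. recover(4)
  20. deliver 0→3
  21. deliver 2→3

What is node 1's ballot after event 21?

e1 timeout(0): 0[cand,b=5,-]
e2 deliver 0→3: 3[foll,b=5,-]
e3 deliver 3→0: ·
e4 deliver 0→4: 4[foll,b=5,-]
e5 deliver 4→0: 0[lead,b=5,-]
e6 deliver 0→1: 1[foll,b=5,-]
e7 deliver 1→0: ·
e8 deliver 0→2: 2[foll,b=5,-]
e9 deliver 2→0: ·
e10 propose(0,'z'): ·
e11 deliver 0→2: 2[foll,b=5,z]
e12 deliver 2→0: ·
e13 timeout(1): 1[cand,b=11,-]
e14 deliver 1→4: 4[foll,b=11,-]
e15 deliver 4→1: ·
e16 deliver 0→4: ·
e17 crash(4): 4[✗foll,b=11,-]
e18 timeout(4): ·
e19 recover(4): 4[foll,b=11,-]
e20 deliver 0→3: 3[foll,b=5,z]
e21 deliver 2→3: ·

11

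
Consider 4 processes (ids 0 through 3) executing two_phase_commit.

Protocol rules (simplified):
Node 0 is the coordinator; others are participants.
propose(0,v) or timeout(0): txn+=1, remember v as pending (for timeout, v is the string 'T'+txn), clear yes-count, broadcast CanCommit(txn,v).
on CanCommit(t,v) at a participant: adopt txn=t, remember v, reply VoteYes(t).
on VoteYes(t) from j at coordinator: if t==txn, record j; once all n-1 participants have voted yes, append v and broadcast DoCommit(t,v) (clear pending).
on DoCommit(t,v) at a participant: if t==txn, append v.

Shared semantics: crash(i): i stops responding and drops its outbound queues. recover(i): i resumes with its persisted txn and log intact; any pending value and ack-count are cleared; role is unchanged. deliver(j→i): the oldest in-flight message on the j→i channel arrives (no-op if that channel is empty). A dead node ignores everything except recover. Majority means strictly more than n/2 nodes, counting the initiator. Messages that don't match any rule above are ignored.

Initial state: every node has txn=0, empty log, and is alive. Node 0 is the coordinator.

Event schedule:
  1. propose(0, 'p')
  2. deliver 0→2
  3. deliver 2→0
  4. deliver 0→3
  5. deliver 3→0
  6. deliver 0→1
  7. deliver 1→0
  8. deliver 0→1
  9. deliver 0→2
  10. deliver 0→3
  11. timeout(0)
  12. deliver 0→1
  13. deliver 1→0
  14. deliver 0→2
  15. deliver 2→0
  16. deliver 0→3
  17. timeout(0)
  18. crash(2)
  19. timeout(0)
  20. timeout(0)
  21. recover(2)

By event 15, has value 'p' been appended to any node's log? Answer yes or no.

yes

after 1 — propose(0,'p'): n0:coor/t1/[-]
after 2 — deliver 0→2: n2:part/t1/[-]
after 3 — deliver 2→0: ·
after 4 — deliver 0→3: n3:part/t1/[-]
after 5 — deliver 3→0: ·
after 6 — deliver 0→1: n1:part/t1/[-]
after 7 — deliver 1→0: n0:coor/t1/[p]
after 8 — deliver 0→1: n1:part/t1/[p]
after 9 — deliver 0→2: n2:part/t1/[p]
after 10 — deliver 0→3: n3:part/t1/[p]
after 11 — timeout(0): n0:coor/t2/[p]
after 12 — deliver 0→1: n1:part/t2/[p]
after 13 — deliver 1→0: ·
after 14 — deliver 0→2: n2:part/t2/[p]
after 15 — deliver 2→0: ·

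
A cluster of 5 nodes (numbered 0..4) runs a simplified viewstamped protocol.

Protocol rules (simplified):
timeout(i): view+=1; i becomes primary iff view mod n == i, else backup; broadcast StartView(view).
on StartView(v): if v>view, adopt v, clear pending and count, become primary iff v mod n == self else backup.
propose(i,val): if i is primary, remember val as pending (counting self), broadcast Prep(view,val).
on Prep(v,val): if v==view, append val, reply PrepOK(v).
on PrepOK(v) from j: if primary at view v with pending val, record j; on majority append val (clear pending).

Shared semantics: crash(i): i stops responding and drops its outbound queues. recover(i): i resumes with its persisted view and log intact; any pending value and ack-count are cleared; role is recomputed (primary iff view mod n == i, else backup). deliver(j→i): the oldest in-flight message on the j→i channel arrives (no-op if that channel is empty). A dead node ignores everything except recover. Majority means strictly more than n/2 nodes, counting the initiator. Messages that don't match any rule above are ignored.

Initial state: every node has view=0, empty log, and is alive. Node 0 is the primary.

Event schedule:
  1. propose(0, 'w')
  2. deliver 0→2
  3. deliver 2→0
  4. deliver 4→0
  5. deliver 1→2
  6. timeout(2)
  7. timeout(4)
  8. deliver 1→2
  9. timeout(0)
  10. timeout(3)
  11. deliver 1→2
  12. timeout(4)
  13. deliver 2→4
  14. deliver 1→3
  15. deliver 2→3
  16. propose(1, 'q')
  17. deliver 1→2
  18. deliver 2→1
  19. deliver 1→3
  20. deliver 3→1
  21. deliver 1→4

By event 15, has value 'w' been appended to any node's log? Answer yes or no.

after 1 — propose(0,'w'): ·
after 2 — deliver 0→2: n2:back/v0/[w]
after 3 — deliver 2→0: ·
after 4 — deliver 4→0: ·
after 5 — deliver 1→2: ·
after 6 — timeout(2): n2:back/v1/[w]
after 7 — timeout(4): n4:back/v1/[-]
after 8 — deliver 1→2: ·
after 9 — timeout(0): n0:back/v1/[-]
after 10 — timeout(3): n3:back/v1/[-]
after 11 — deliver 1→2: ·
after 12 — timeout(4): n4:back/v2/[-]
after 13 — deliver 2→4: ·
after 14 — deliver 1→3: ·
after 15 — deliver 2→3: ·

yes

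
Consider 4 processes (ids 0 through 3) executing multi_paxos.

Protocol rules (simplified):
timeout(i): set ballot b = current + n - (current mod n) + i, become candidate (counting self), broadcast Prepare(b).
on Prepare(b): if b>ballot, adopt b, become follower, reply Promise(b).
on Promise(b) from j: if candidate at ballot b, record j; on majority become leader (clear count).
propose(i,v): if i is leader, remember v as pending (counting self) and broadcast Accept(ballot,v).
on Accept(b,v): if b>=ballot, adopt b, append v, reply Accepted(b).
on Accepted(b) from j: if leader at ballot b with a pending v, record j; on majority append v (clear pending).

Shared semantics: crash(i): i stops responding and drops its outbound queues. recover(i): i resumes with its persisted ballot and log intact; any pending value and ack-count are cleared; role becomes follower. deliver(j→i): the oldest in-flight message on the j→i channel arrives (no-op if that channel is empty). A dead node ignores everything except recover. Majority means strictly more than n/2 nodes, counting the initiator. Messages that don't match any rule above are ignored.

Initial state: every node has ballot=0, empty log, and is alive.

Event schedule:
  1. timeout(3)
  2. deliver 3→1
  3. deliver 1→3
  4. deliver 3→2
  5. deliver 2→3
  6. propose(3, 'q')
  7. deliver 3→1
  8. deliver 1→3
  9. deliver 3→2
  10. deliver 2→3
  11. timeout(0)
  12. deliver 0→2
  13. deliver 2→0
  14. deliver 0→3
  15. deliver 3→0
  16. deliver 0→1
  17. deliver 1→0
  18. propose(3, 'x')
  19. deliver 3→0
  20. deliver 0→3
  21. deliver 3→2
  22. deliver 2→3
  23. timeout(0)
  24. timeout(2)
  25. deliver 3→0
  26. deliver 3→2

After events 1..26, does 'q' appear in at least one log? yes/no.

[1] timeout(3) → N3(cand b7 [-])
[2] deliver 3→1 → N1(foll b7 [-])
[3] deliver 1→3 → ∅
[4] deliver 3→2 → N2(foll b7 [-])
[5] deliver 2→3 → N3(lead b7 [-])
[6] propose(3,'q') → ∅
[7] deliver 3→1 → N1(foll b7 [q])
[8] deliver 1→3 → ∅
[9] deliver 3→2 → N2(foll b7 [q])
[10] deliver 2→3 → N3(lead b7 [q])
[11] timeout(0) → N0(cand b4 [-])
[12] deliver 0→2 → ∅
[13] deliver 2→0 → ∅
[14] deliver 0→3 → ∅
[15] deliver 3→0 → N0(foll b7 [-])
[16] deliver 0→1 → ∅
[17] deliver 1→0 → ∅
[18] propose(3,'x') → ∅
[19] deliver 3→0 → N0(foll b7 [q])
[20] deliver 0→3 → ∅
[21] deliver 3→2 → N2(foll b7 [q,x])
[22] deliver 2→3 → ∅
[23] timeout(0) → N0(cand b8 [q])
[24] timeout(2) → N2(cand b10 [q,x])
[25] deliver 3→0 → ∅
[26] deliver 3→2 → ∅

yes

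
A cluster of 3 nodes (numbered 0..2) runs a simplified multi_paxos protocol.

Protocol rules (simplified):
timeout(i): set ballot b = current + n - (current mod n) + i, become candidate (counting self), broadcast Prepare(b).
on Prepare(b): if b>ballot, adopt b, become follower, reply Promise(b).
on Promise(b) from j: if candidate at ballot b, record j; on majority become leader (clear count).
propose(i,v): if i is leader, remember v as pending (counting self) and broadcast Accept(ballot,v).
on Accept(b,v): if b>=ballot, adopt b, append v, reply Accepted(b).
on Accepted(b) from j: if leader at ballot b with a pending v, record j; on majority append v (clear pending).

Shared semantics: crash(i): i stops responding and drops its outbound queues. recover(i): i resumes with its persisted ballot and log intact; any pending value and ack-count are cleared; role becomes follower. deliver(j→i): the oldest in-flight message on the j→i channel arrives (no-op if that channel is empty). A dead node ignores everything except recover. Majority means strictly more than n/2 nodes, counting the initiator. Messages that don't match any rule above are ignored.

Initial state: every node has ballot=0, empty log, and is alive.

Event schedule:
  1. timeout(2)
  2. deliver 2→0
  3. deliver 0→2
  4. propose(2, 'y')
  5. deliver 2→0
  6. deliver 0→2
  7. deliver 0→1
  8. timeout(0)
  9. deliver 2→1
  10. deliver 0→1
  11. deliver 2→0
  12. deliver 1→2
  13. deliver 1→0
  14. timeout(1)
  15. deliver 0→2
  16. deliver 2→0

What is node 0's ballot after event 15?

6

1. timeout(2):  <2:cand b5 ->
2. deliver 2→0:  <0:foll b5 ->
3. deliver 0→2:  <2:lead b5 ->
4. propose(2,'y'):  nop
5. deliver 2→0:  <0:foll b5 y>
6. deliver 0→2:  <2:lead b5 y>
7. deliver 0→1:  nop
8. timeout(0):  <0:cand b6 y>
9. deliver 2→1:  <1:foll b5 ->
10. deliver 0→1:  <1:foll b6 ->
11. deliver 2→0:  nop
12. deliver 1→2:  nop
13. deliver 1→0:  <0:lead b6 y>
14. timeout(1):  <1:cand b10 ->
15. deliver 0→2:  <2:foll b6 y>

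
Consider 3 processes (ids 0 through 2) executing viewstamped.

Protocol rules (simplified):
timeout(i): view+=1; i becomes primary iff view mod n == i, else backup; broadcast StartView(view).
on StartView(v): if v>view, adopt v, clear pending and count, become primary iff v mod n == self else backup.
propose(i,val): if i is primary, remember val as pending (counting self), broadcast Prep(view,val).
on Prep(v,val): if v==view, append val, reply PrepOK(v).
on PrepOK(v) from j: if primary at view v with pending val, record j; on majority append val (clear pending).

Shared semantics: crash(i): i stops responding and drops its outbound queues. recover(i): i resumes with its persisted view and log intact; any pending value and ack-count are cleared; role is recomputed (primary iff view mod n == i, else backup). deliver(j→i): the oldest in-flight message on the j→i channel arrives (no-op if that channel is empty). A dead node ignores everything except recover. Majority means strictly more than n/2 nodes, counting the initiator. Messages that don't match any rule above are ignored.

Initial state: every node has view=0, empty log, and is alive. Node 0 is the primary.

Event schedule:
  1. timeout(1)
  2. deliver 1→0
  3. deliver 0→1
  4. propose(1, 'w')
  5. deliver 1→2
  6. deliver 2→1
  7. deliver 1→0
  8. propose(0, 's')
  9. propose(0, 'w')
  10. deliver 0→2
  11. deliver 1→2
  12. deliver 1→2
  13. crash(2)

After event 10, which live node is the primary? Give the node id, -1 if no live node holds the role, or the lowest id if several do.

1

after 1 — timeout(1): n1:prim/v1/[-]
after 2 — deliver 1→0: n0:back/v1/[-]
after 3 — deliver 0→1: ·
after 4 — propose(1,'w'): ·
after 5 — deliver 1→2: n2:back/v1/[-]
after 6 — deliver 2→1: ·
after 7 — deliver 1→0: n0:back/v1/[w]
after 8 — propose(0,'s'): ·
after 9 — propose(0,'w'): ·
after 10 — deliver 0→2: ·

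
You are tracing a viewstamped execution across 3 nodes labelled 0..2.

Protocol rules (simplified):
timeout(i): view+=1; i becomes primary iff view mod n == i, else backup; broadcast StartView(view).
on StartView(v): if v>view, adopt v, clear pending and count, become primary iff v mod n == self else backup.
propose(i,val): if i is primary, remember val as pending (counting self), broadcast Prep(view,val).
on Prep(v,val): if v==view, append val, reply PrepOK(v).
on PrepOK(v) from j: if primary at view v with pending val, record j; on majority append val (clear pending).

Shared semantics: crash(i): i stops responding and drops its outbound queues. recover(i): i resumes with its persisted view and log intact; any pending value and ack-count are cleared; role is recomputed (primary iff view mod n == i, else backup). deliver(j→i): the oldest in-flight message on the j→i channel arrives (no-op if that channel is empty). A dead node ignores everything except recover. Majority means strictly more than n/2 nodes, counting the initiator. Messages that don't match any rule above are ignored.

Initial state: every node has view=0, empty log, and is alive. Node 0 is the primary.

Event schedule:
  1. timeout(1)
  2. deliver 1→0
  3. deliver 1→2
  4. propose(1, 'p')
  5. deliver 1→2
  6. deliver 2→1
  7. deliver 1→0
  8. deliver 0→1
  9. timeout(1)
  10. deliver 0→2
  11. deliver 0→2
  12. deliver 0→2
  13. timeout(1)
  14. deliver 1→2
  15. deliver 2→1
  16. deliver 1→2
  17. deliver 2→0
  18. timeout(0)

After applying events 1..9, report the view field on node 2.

step 1 timeout(1): 1={prim,v=1,log=-}
step 2 deliver 1→0: 0={back,v=1,log=-}
step 3 deliver 1→2: 2={back,v=1,log=-}
step 4 propose(1,'p'): —
step 5 deliver 1→2: 2={back,v=1,log=p}
step 6 deliver 2→1: 1={prim,v=1,log=p}
step 7 deliver 1→0: 0={back,v=1,log=p}
step 8 deliver 0→1: —
step 9 timeout(1): 1={back,v=2,log=p}

1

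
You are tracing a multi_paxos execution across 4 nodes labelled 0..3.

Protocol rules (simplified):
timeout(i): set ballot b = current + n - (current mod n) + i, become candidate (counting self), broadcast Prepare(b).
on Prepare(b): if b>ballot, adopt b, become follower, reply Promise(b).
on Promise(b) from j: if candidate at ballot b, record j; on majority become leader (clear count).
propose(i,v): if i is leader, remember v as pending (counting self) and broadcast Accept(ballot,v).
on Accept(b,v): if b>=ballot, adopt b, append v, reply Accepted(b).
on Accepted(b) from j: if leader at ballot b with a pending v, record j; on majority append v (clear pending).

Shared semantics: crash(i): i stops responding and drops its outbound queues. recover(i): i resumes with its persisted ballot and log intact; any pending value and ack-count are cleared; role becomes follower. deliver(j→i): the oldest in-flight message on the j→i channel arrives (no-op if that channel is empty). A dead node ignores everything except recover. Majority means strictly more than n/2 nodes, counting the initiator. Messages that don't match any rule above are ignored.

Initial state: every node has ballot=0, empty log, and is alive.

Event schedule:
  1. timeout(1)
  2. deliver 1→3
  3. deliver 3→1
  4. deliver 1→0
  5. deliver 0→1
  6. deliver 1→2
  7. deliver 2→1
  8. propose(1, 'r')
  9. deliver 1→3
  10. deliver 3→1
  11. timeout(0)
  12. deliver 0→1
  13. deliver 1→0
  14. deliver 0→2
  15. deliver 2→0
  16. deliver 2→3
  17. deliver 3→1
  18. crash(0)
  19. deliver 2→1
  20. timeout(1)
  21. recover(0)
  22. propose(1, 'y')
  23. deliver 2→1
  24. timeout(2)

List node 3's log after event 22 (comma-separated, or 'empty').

r

1. timeout(1):  <1:cand b5 ->
2. deliver 1→3:  <3:foll b5 ->
3. deliver 3→1:  nop
4. deliver 1→0:  <0:foll b5 ->
5. deliver 0→1:  <1:lead b5 ->
6. deliver 1→2:  <2:foll b5 ->
7. deliver 2→1:  nop
8. propose(1,'r'):  nop
9. deliver 1→3:  <3:foll b5 r>
10. deliver 3→1:  nop
11. timeout(0):  <0:cand b8 ->
12. deliver 0→1:  <1:foll b8 ->
13. deliver 1→0:  nop
14. deliver 0→2:  <2:foll b8 ->
15. deliver 2→0:  nop
16. deliver 2→3:  nop
17. deliver 3→1:  nop
18. crash(0):  <0:✗cand b8 ->
19. deliver 2→1:  nop
20. timeout(1):  <1:cand b13 ->
21. recover(0):  <0:foll b8 ->
22. propose(1,'y'):  nop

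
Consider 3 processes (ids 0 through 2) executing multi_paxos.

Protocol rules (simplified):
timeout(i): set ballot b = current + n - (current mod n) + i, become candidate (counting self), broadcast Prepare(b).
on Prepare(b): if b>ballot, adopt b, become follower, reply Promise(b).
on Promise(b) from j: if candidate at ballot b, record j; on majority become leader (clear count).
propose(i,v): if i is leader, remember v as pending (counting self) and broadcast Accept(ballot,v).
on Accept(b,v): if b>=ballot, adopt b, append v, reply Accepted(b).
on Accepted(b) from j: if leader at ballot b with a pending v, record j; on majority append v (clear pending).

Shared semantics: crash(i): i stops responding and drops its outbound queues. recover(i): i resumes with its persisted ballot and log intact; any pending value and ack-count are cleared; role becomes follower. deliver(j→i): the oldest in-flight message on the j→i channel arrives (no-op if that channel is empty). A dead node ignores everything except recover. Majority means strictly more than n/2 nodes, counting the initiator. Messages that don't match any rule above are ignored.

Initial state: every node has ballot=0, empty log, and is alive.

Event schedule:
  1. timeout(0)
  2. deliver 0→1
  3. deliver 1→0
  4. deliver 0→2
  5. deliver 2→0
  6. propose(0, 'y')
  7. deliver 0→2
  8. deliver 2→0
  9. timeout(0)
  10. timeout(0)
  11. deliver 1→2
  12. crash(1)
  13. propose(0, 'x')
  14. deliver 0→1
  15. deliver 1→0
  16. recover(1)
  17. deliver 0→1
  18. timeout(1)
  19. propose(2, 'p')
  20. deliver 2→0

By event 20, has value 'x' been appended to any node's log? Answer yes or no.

step 1 timeout(0): 0={cand,b=3,log=-}
step 2 deliver 0→1: 1={foll,b=3,log=-}
step 3 deliver 1→0: 0={lead,b=3,log=-}
step 4 deliver 0→2: 2={foll,b=3,log=-}
step 5 deliver 2→0: —
step 6 propose(0,'y'): —
step 7 deliver 0→2: 2={foll,b=3,log=y}
step 8 deliver 2→0: 0={lead,b=3,log=y}
step 9 timeout(0): 0={cand,b=6,log=y}
step 10 timeout(0): 0={cand,b=9,log=y}
step 11 deliver 1→2: —
step 12 crash(1): 1={✗foll,b=3,log=-}
step 13 propose(0,'x'): —
step 14 deliver 0→1: —
step 15 deliver 1→0: —
step 16 recover(1): 1={foll,b=3,log=-}
step 17 deliver 0→1: 1={foll,b=3,log=y}
step 18 timeout(1): 1={cand,b=7,log=y}
step 19 propose(2,'p'): —
step 20 deliver 2→0: —

no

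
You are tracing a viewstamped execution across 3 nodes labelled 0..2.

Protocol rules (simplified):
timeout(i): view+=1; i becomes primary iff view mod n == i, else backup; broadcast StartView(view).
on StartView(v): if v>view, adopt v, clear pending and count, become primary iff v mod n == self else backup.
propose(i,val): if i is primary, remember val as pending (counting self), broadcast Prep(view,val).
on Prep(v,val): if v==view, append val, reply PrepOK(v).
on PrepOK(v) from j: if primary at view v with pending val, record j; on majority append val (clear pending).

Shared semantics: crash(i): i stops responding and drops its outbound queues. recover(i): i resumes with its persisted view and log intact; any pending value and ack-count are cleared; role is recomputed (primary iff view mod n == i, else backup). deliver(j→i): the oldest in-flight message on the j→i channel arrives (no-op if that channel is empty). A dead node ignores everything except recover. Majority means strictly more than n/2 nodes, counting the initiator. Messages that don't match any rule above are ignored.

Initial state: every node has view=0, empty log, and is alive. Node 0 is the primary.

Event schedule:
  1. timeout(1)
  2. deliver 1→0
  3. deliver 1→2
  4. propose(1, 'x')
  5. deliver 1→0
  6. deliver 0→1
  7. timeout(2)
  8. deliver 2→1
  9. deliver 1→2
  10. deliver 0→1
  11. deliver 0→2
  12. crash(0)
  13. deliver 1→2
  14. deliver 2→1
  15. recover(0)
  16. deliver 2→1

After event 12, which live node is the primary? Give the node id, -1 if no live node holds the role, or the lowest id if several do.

2

[1] timeout(1) → N1(prim v1 [-])
[2] deliver 1→0 → N0(back v1 [-])
[3] deliver 1→2 → N2(back v1 [-])
[4] propose(1,'x') → ∅
[5] deliver 1→0 → N0(back v1 [x])
[6] deliver 0→1 → N1(prim v1 [x])
[7] timeout(2) → N2(prim v2 [-])
[8] deliver 2→1 → N1(back v2 [x])
[9] deliver 1→2 → ∅
[10] deliver 0→1 → ∅
[11] deliver 0→2 → ∅
[12] crash(0) → N0(✗back v1 [x])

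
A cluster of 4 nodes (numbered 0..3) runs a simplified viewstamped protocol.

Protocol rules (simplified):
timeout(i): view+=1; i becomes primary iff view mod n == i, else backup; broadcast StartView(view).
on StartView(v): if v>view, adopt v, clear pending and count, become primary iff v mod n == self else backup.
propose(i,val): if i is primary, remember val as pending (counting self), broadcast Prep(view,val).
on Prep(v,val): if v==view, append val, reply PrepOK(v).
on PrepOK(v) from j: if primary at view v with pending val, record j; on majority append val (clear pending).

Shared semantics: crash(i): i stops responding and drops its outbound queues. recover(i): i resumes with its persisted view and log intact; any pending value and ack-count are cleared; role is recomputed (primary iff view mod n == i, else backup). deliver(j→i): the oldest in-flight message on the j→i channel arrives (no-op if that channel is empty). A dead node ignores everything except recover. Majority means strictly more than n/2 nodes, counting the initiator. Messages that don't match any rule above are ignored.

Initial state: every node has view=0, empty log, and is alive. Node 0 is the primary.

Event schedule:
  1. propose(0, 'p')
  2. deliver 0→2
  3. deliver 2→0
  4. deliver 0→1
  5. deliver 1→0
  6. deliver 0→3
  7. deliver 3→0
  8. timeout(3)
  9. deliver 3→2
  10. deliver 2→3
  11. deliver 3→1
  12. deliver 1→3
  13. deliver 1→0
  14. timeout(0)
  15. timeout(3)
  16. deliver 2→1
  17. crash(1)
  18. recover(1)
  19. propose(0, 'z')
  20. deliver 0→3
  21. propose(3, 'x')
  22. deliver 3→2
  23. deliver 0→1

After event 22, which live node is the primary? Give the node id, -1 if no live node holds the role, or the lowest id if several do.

1. propose(0,'p'):  nop
2. deliver 0→2:  <2:back v0 p>
3. deliver 2→0:  nop
4. deliver 0→1:  <1:back v0 p>
5. deliver 1→0:  <0:prim v0 p>
6. deliver 0→3:  <3:back v0 p>
7. deliver 3→0:  nop
8. timeout(3):  <3:back v1 p>
9. deliver 3→2:  <2:back v1 p>
10. deliver 2→3:  nop
11. deliver 3→1:  <1:prim v1 p>
12. deliver 1→3:  nop
13. deliver 1→0:  nop
14. timeout(0):  <0:back v1 p>
15. timeout(3):  <3:back v2 p>
16. deliver 2→1:  nop
17. crash(1):  <1:✗prim v1 p>
18. recover(1):  <1:prim v1 p>
19. propose(0,'z'):  nop
20. deliver 0→3:  nop
21. propose(3,'x'):  nop
22. deliver 3→2:  <2:prim v2 p>

1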